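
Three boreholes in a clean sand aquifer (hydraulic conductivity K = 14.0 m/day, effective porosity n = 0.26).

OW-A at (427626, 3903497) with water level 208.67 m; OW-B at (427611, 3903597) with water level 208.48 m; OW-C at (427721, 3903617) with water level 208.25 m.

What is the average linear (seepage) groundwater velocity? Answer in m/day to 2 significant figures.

0.15 m/day

Taking OW-A as reference: OW-B−OW-A = (-15, 100, -0.19); OW-C−OW-A = (95, 120, -0.42).
Determinant of the coordinate differences = (-15)·120 − 95·100 = -11300.
∂h/∂x = [(-0.19)·120 − (-0.42)·100] / -11300 = -0.001699
∂h/∂y = [(-15)·(-0.42) − 95·(-0.19)] / -11300 = -0.002155
|∇h| = √(-0.001699² + -0.002155²) = 0.002744
Seepage velocity v = K·i/n = 14.0 × 0.002744 / 0.26 = 0.1478 m/day.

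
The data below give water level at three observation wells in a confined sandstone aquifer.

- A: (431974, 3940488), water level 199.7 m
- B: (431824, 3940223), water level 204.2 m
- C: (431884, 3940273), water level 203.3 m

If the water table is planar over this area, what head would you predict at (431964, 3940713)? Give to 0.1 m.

With h = a·x + b·y + c and A as origin, the differences give:
  (-150)·a + (-265)·b = +4.5
  (-90)·a + (-215)·b = +3.6
Eliminate b (×(-215) and ×(-265), subtract): 8400·a = -13.50 → a = ∂h/∂x = -0.001607
Back-substitute: b = ∂h/∂y = -0.01607.
h(431964, 3940713) = 199.7 + (-0.001607)·(-10) + (-0.01607)·(225) = 199.7 +0.016 -3.616 = 196.100 m.

196.1 m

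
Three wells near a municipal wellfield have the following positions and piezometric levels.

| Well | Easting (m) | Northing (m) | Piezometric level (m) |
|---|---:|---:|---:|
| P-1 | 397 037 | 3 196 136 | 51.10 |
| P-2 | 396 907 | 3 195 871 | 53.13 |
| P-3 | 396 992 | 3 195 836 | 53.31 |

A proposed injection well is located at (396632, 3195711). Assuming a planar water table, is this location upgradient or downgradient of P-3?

upgradient

Taking P-1 as reference: P-2−P-1 = (-130, -265, +2.03); P-3−P-1 = (-45, -300, +2.21).
Determinant of the coordinate differences = (-130)·(-300) − (-45)·(-265) = 27075.
∂h/∂x = [(+2.03)·(-300) − (+2.21)·(-265)] / 27075 = -0.0008624
∂h/∂y = [(-130)·(+2.21) − (-45)·(+2.03)] / 27075 = -0.007237
Head at (396632, 3195711) = 51.10 + (-0.0008624)·(-405) + (-0.007237)·(-425) = 54.53 m.
That is higher than the 53.31 m at P-3, so the point is upgradient.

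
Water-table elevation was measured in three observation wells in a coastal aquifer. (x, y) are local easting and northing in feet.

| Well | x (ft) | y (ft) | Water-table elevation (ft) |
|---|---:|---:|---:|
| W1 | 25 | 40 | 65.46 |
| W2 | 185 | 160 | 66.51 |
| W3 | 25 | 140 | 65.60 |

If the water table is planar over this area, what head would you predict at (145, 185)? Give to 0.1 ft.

Taking W1 as reference: W2−W1 = (160, 120, +1.05); W3−W1 = (0, 100, +0.14).
Determinant of the coordinate differences = 160·100 − 0·120 = 16000.
∂h/∂x = [(+1.05)·100 − (+0.14)·120] / 16000 = +0.005513
∂h/∂y = [160·(+0.14) − 0·(+1.05)] / 16000 = +0.001400
h(145, 185) = 65.46 + (+0.005513)·(120) + (+0.001400)·(145) = 65.46 +0.662 +0.203 = 66.325 ft.

66.3 ft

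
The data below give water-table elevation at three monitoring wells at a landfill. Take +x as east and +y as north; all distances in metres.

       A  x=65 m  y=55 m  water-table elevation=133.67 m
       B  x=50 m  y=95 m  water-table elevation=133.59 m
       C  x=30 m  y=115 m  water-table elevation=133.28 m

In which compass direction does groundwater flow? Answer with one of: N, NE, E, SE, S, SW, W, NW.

W

With h = a·x + b·y + c and A as origin, the differences give:
  (-15)·a + 40·b = -0.08
  (-35)·a + 60·b = -0.39
Eliminate b (×60 and ×40, subtract): 500·a = 10.800 → a = ∂h/∂x = +0.02160
Back-substitute: b = ∂h/∂y = +0.006100.
Flow = −∇h = (-0.02160 east, -0.006100 north), which points west.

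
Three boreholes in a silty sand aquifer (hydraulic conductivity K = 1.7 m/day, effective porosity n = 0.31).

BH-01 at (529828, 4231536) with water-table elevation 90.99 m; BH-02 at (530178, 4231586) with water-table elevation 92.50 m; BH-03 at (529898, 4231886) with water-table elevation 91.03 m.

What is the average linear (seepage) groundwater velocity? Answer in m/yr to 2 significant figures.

9.0 m/yr

Differences from BH-01: to BH-02 (Δx, Δy, Δh) = (350, 50, +1.51); to BH-03 = (70, 350, +0.04).
Solve a·Δx + b·Δy = Δh: det = 350·350 − 70·50 = 119000.
∂h/∂x = [(+1.51)·350 − (+0.04)·50] / 119000 = +0.004424
∂h/∂y = [350·(+0.04) − 70·(+1.51)] / 119000 = -0.0007706
|∇h| = √(0.004424² + -0.0007706²) = 0.004491
Seepage velocity v = K·i/n = 1.7 × 0.004491 / 0.31 = 0.02463 m/day = 8.996 m/yr.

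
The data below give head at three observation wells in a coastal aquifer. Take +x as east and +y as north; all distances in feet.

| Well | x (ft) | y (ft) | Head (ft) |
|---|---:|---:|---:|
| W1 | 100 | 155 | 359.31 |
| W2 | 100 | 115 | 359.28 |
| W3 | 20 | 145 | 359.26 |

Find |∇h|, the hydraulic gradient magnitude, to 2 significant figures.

With h = a·x + b·y + c and W1 as origin, the differences give:
  0·a + (-40)·b = -0.03
  (-80)·a + (-10)·b = -0.05
Eliminate b (×(-10) and ×(-40), subtract): -3200·a = -1.700 → a = ∂h/∂x = +0.0005313
Back-substitute: b = ∂h/∂y = +0.0007500.
|∇h| = √(0.0005313² + 0.0007500²) = 0.0009191

0.00092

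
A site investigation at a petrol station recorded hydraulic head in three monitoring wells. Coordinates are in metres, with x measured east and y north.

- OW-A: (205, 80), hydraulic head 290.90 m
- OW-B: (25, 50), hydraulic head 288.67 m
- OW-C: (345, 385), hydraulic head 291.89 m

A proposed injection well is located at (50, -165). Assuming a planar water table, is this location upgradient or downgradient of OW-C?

downgradient

Differences from OW-A: to OW-B (Δx, Δy, Δh) = (-180, -30, -2.23); to OW-C = (140, 305, +0.99).
Solve a·Δx + b·Δy = Δh: det = (-180)·305 − 140·(-30) = -50700.
∂h/∂x = [(-2.23)·305 − (+0.99)·(-30)] / -50700 = +0.01283
∂h/∂y = [(-180)·(+0.99) − 140·(-2.23)] / -50700 = -0.002643
Head at (50, -165) = 290.90 + (+0.01283)·(-155) + (-0.002643)·(-245) = 289.56 m.
That is lower than the 291.89 m at OW-C, so the point is downgradient.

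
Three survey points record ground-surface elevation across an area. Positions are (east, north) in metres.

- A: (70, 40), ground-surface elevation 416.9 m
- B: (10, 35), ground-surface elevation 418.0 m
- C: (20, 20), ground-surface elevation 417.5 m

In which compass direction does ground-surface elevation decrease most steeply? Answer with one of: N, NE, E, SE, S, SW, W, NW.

SE

Differences from A: to B (Δx, Δy, Δh) = (-60, -5, +1.1); to C = (-50, -20, +0.6).
Determinant of the coordinate differences = (-60)·(-20) − (-50)·(-5) = 950.
∂z/∂x = [(+1.1)·(-20) − (+0.6)·(-5)] / 950 = -0.02000
∂z/∂y = [(-60)·(+0.6) − (-50)·(+1.1)] / 950 = +0.02000
Steepest decrease is along −∇f = (+0.02000 E, -0.02000 N) → southeast.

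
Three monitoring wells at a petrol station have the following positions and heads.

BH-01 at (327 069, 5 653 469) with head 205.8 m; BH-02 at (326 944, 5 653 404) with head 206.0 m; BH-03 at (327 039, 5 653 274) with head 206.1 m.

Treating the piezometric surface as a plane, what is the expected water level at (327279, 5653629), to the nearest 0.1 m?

205.4 m

Taking BH-01 as reference: BH-02−BH-01 = (-125, -65, +0.2); BH-03−BH-01 = (-30, -195, +0.3).
Determinant of the coordinate differences = (-125)·(-195) − (-30)·(-65) = 22425.
∂h/∂x = [(+0.2)·(-195) − (+0.3)·(-65)] / 22425 = -0.0008696
∂h/∂y = [(-125)·(+0.3) − (-30)·(+0.2)] / 22425 = -0.001405
h(327279, 5653629) = 205.8 + (-0.0008696)·(210) + (-0.001405)·(160) = 205.8 -0.183 -0.225 = 205.393 m.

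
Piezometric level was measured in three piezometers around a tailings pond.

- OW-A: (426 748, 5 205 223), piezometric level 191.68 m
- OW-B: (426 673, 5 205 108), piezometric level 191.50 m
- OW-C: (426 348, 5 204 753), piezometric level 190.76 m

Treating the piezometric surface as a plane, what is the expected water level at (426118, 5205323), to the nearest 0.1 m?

Differences from OW-A: to OW-B (Δx, Δy, Δh) = (-75, -115, -0.18); to OW-C = (-400, -470, -0.92).
Solve a·Δx + b·Δy = Δh: det = (-75)·(-470) − (-400)·(-115) = -10750.
∂h/∂x = [(-0.18)·(-470) − (-0.92)·(-115)] / -10750 = +0.001972
∂h/∂y = [(-75)·(-0.92) − (-400)·(-0.18)] / -10750 = +0.0002791
h(426118, 5205323) = 191.68 + (+0.001972)·(-630) + (+0.0002791)·(100) = 191.68 -1.242 +0.028 = 190.465 m.

190.5 m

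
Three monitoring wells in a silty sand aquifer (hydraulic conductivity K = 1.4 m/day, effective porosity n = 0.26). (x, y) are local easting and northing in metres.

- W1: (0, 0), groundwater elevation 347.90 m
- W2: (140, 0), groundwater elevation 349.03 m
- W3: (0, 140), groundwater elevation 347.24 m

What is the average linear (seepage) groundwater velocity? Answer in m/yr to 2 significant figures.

18 m/yr

∂h/∂x = (349.03 − 347.90) / (140 − 0) = +0.008071
∂h/∂y = (347.24 − 347.90) / (140 − 0) = -0.004714
|∇h| = √(0.008071² + -0.004714²) = 0.009347
Seepage velocity v = K·i/n = 1.4 × 0.009347 / 0.26 = 0.05033 m/day = 18.38 m/yr.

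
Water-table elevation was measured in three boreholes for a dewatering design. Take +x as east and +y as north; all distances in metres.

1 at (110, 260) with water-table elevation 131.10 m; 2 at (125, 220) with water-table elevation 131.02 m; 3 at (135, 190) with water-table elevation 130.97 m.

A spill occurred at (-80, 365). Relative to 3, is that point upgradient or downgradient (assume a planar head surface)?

Three-point gradient (reference 1): Δ to 2 = (15, -40, -0.08), Δ to 3 = (25, -70, -0.13).
∂h/∂x = -0.008000, ∂h/∂y = -0.0010000 (det = -50).
Head at (-80, 365) = 131.10 + (-0.008000)·(-190) + (-0.0010000)·(105) = 132.51 m.
That is higher than the 130.97 m at 3, so the point is upgradient.

upgradient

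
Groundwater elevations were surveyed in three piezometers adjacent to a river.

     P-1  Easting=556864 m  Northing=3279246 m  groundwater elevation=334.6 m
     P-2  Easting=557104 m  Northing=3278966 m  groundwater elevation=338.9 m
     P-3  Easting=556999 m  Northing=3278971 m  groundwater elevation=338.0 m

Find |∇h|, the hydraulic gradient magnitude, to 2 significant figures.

0.012

With h = a·x + b·y + c and P-1 as origin, the differences give:
  240·a + (-280)·b = +4.3
  135·a + (-275)·b = +3.4
Eliminate b (×(-275) and ×(-280), subtract): -28200·a = -230.50 → a = ∂h/∂x = +0.008174
Back-substitute: b = ∂h/∂y = -0.008351.
|∇h| = √(0.008174² + -0.008351²) = 0.01169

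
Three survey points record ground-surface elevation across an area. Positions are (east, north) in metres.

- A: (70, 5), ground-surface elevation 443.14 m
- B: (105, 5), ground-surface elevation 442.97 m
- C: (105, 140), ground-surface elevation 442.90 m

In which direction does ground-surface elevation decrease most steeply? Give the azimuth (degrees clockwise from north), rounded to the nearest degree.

Differences from A: to B (Δx, Δy, Δh) = (35, 0, -0.17); to C = (35, 135, -0.24).
Solve a·Δx + b·Δy = Δz: det = 35·135 − 35·0 = 4725.
∂z/∂x = [(-0.17)·135 − (-0.24)·0] / 4725 = -0.004857
∂z/∂y = [35·(-0.24) − 35·(-0.17)] / 4725 = -0.0005185
Steepest decrease is along −∇f: components (+0.004857 E, +0.0005185 N).
Azimuth = atan2(+0.004857, +0.0005185) = 83.9° ≈ 084°.

084°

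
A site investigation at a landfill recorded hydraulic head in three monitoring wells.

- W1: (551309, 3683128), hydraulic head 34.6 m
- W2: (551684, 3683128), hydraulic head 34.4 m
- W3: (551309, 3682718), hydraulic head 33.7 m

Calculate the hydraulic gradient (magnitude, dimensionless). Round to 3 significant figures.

0.00226

∂h/∂x = (34.4 − 34.6) / (551684 − 551309) = -0.0005333
∂h/∂y = (33.7 − 34.6) / (3682718 − 3683128) = +0.002195
|∇h| = √(-0.0005333² + 0.002195²) = 0.002259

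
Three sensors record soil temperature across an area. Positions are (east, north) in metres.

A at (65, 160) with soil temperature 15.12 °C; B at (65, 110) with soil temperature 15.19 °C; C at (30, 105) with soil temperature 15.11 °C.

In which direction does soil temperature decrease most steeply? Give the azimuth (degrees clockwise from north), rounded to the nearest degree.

Taking A as reference: B−A = (0, -50, +0.07); C−A = (-35, -55, -0.01).
Determinant of the coordinate differences = 0·(-55) − (-35)·(-50) = -1750.
∂T/∂x = [(+0.07)·(-55) − (-0.01)·(-50)] / -1750 = +0.002486
∂T/∂y = [0·(-0.01) − (-35)·(+0.07)] / -1750 = -0.001400
Steepest decrease is along −∇f: components (-0.002486 E, +0.001400 N).
Azimuth = atan2(-0.002486, +0.001400) = 299.4° ≈ 299°.

299°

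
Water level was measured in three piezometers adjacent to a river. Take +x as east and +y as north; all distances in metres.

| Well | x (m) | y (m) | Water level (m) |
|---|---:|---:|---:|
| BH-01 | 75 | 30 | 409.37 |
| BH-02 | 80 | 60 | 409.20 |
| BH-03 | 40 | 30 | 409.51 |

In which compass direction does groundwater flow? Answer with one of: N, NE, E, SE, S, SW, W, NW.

Taking BH-01 as reference: BH-02−BH-01 = (5, 30, -0.17); BH-03−BH-01 = (-35, 0, +0.14).
Solve a·Δx + b·Δy = Δh: det = 5·0 − (-35)·30 = 1050.
∂h/∂x = [(-0.17)·0 − (+0.14)·30] / 1050 = -0.004000
∂h/∂y = [5·(+0.14) − (-35)·(-0.17)] / 1050 = -0.005000
Flow = −∇h = (+0.004000 east, +0.005000 north), which points northeast.

NE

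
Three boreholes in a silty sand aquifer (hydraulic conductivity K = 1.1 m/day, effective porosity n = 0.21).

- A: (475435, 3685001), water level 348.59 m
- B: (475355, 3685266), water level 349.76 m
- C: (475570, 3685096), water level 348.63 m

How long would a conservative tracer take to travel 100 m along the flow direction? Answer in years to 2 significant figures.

12 years

With h = a·x + b·y + c and A as origin, the differences give:
  (-80)·a + 265·b = +1.17
  135·a + 95·b = +0.04
Eliminate b (×95 and ×265, subtract): -43375·a = 100.550 → a = ∂h/∂x = -0.002318
Back-substitute: b = ∂h/∂y = +0.003715.
|∇h| = √(-0.002318² + 0.003715²) = 0.004379
Seepage velocity v = K·i/n = 1.1 × 0.004379 / 0.21 = 0.02294 m/day.
t = 100 / 0.02294 = 4359 days = 11.9 years.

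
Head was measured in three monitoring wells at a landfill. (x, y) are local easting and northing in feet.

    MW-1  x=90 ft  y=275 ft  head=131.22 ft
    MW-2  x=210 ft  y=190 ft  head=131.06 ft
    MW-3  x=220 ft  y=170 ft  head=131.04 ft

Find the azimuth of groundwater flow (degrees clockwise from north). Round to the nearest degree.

Taking MW-1 as reference: MW-2−MW-1 = (120, -85, -0.16); MW-3−MW-1 = (130, -105, -0.18).
Solve a·Δx + b·Δy = Δh: det = 120·(-105) − 130·(-85) = -1550.
∂h/∂x = [(-0.16)·(-105) − (-0.18)·(-85)] / -1550 = -0.0009677
∂h/∂y = [120·(-0.18) − 130·(-0.16)] / -1550 = +0.0005161
Flow direction (−∇h) has components (+0.0009677 E, -0.0005161 N).
Azimuth = atan2(E, N) = atan2(+0.0009677, -0.0005161) = 118.1° ≈ 118°.

118°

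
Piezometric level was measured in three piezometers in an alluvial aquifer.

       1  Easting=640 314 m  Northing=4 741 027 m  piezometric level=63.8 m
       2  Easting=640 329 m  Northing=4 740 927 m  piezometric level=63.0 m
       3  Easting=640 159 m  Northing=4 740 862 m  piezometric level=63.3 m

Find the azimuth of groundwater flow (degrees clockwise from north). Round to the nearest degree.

148°

With h = a·x + b·y + c and 1 as origin, the differences give:
  15·a + (-100)·b = -0.8
  (-155)·a + (-165)·b = -0.5
Eliminate b (×(-165) and ×(-100), subtract): -17975·a = 82.00 → a = ∂h/∂x = -0.004562
Back-substitute: b = ∂h/∂y = +0.007316.
Flow direction (−∇h) has components (+0.004562 E, -0.007316 N).
Azimuth = atan2(E, N) = atan2(+0.004562, -0.007316) = 148.1° ≈ 148°.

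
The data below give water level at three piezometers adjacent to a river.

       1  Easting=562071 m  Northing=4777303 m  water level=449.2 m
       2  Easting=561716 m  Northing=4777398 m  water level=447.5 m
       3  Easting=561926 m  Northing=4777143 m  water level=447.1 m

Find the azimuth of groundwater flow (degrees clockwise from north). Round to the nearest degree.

223°

Three-point gradient (reference 1): Δ to 2 = (-355, 95, -1.7), Δ to 3 = (-145, -160, -2.1).
∂h/∂x = +0.006681, ∂h/∂y = +0.007070 (det = 70575).
Flow direction (−∇h) has components (-0.006681 E, -0.007070 N).
Azimuth = atan2(E, N) = atan2(-0.006681, -0.007070) = 223.4° ≈ 223°.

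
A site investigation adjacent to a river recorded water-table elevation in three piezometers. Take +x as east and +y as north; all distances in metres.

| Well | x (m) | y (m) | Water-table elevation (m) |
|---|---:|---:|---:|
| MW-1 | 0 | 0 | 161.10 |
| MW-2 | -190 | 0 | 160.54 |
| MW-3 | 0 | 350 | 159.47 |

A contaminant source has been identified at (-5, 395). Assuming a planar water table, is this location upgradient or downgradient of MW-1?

downgradient

∂h/∂x = (160.54 − 161.10) / (-190 − 0) = +0.002947
∂h/∂y = (159.47 − 161.10) / (350 − 0) = -0.004657
Head at (-5, 395) = 161.10 + (+0.002947)·(-5) + (-0.004657)·(395) = 159.25 m.
That is lower than the 161.10 m at MW-1, so the point is downgradient.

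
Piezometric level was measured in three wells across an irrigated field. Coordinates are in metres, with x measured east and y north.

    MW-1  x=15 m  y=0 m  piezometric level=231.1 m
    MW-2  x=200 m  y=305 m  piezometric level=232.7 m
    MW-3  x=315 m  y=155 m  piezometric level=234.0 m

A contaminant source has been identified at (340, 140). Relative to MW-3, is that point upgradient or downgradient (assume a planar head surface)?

Taking MW-1 as reference: MW-2−MW-1 = (185, 305, +1.6); MW-3−MW-1 = (300, 155, +2.9).
Determinant of the coordinate differences = 185·155 − 300·305 = -62825.
∂h/∂x = [(+1.6)·155 − (+2.9)·305] / -62825 = +0.01013
∂h/∂y = [185·(+2.9) − 300·(+1.6)] / -62825 = -0.0008993
Head at (340, 140) = 231.1 + (+0.01013)·(325) + (-0.0008993)·(140) = 234.27 m.
That is higher than the 234.0 m at MW-3, so the point is upgradient.

upgradient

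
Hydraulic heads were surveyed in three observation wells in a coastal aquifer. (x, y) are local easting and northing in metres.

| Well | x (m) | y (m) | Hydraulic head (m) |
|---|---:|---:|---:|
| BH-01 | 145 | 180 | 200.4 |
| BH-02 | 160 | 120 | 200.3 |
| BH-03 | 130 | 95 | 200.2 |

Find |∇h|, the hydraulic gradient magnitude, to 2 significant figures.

0.0026

Differences from BH-01: to BH-02 (Δx, Δy, Δh) = (15, -60, -0.1); to BH-03 = (-15, -85, -0.2).
Determinant of the coordinate differences = 15·(-85) − (-15)·(-60) = -2175.
∂h/∂x = [(-0.1)·(-85) − (-0.2)·(-60)] / -2175 = +0.001609
∂h/∂y = [15·(-0.2) − (-15)·(-0.1)] / -2175 = +0.002069
|∇h| = √(0.001609² + 0.002069²) = 0.002621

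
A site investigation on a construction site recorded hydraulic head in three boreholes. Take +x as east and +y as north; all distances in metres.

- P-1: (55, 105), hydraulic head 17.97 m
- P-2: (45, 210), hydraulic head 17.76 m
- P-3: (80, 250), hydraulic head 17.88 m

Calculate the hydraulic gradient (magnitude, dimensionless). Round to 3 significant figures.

Differences from P-1: to P-2 (Δx, Δy, Δh) = (-10, 105, -0.21); to P-3 = (25, 145, -0.09).
Determinant of the coordinate differences = (-10)·145 − 25·105 = -4075.
∂h/∂x = [(-0.21)·145 − (-0.09)·105] / -4075 = +0.005153
∂h/∂y = [(-10)·(-0.09) − 25·(-0.21)] / -4075 = -0.001509
|∇h| = √(0.005153² + -0.001509²) = 0.005369

0.00537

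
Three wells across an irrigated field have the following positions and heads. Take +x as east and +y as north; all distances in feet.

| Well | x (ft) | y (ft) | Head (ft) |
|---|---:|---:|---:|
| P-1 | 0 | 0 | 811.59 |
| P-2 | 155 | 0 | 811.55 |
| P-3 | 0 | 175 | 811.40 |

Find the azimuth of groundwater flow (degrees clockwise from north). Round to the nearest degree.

013°

∂h/∂x = (811.55 − 811.59) / (155 − 0) = -0.0002581
∂h/∂y = (811.40 − 811.59) / (175 − 0) = -0.001086
Flow direction (−∇h) has components (+0.0002581 E, +0.001086 N).
Azimuth = atan2(E, N) = atan2(+0.0002581, +0.001086) = 13.4° ≈ 013°.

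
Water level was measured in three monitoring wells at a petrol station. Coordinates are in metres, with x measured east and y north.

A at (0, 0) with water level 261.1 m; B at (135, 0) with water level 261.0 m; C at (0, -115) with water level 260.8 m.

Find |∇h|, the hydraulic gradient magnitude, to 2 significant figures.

∂h/∂x = (261.0 − 261.1) / (135 − 0) = -0.0007407
∂h/∂y = (260.8 − 261.1) / (-115 − 0) = +0.002609
|∇h| = √(-0.0007407² + 0.002609²) = 0.002712

0.0027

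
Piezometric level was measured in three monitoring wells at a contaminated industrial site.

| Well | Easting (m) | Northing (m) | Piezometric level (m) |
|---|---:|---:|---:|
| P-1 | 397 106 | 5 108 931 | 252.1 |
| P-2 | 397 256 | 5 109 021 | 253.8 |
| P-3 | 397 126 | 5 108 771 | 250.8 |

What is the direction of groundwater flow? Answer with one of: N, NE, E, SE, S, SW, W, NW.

Differences from P-1: to P-2 (Δx, Δy, Δh) = (150, 90, +1.7); to P-3 = (20, -160, -1.3).
Determinant of the coordinate differences = 150·(-160) − 20·90 = -25800.
∂h/∂x = [(+1.7)·(-160) − (-1.3)·90] / -25800 = +0.006008
∂h/∂y = [150·(-1.3) − 20·(+1.7)] / -25800 = +0.008876
Flow = −∇h = (-0.006008 east, -0.008876 north), which points southwest.

SW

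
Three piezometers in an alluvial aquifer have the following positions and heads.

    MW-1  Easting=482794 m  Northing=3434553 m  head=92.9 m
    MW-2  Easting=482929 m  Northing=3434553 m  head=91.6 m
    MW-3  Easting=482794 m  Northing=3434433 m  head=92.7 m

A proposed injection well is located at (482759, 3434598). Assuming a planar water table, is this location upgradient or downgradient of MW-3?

upgradient

∂h/∂x = (91.6 − 92.9) / (482929 − 482794) = -0.009630
∂h/∂y = (92.7 − 92.9) / (3434433 − 3434553) = +0.001667
Head at (482759, 3434598) = 92.9 + (-0.009630)·(-35) + (+0.001667)·(45) = 93.31 m.
That is higher than the 92.7 m at MW-3, so the point is upgradient.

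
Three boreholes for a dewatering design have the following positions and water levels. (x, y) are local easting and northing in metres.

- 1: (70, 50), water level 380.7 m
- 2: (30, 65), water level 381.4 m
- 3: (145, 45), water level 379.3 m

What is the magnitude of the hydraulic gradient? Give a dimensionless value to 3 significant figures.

Three-point gradient (reference 1): Δ to 2 = (-40, 15, +0.7), Δ to 3 = (75, -5, -1.4).
∂h/∂x = -0.01892, ∂h/∂y = -0.003784 (det = -925).
|∇h| = √(-0.01892² + -0.003784²) = 0.01929

0.0193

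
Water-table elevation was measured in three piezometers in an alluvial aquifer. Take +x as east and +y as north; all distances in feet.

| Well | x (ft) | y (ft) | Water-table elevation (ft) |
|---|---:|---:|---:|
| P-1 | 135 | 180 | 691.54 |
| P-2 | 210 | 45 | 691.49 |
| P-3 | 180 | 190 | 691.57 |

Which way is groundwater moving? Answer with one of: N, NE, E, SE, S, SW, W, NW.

SW

Differences from P-1: to P-2 (Δx, Δy, Δh) = (75, -135, -0.05); to P-3 = (45, 10, +0.03).
Determinant of the coordinate differences = 75·10 − 45·(-135) = 6825.
∂h/∂x = [(-0.05)·10 − (+0.03)·(-135)] / 6825 = +0.0005201
∂h/∂y = [75·(+0.03) − 45·(-0.05)] / 6825 = +0.0006593
Flow = −∇h = (-0.0005201 east, -0.0006593 north), which points southwest.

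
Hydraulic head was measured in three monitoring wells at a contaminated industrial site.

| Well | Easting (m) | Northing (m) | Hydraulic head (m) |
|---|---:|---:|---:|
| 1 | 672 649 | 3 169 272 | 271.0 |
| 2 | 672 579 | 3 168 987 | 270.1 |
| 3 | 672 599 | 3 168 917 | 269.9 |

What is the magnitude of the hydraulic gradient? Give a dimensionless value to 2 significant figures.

0.0031

Differences from 1: to 2 (Δx, Δy, Δh) = (-70, -285, -0.9); to 3 = (-50, -355, -1.1).
Solve a·Δx + b·Δy = Δh: det = (-70)·(-355) − (-50)·(-285) = 10600.
∂h/∂x = [(-0.9)·(-355) − (-1.1)·(-285)] / 10600 = +0.0005660
∂h/∂y = [(-70)·(-1.1) − (-50)·(-0.9)] / 10600 = +0.003019
|∇h| = √(0.0005660² + 0.003019²) = 0.003072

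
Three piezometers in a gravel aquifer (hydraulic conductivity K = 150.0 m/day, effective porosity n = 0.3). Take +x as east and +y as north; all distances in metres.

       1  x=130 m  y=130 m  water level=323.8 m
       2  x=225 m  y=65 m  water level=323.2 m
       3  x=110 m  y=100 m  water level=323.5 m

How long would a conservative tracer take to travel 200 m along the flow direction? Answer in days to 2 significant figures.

Differences from 1: to 2 (Δx, Δy, Δh) = (95, -65, -0.6); to 3 = (-20, -30, -0.3).
Determinant of the coordinate differences = 95·(-30) − (-20)·(-65) = -4150.
∂h/∂x = [(-0.6)·(-30) − (-0.3)·(-65)] / -4150 = +0.0003614
∂h/∂y = [95·(-0.3) − (-20)·(-0.6)] / -4150 = +0.009759
|∇h| = √(0.0003614² + 0.009759²) = 0.009766
Seepage velocity v = K·i/n = 150.0 × 0.009766 / 0.3 = 4.883 m/day.
t = 200 / 4.883 = 40.96 days.

41 days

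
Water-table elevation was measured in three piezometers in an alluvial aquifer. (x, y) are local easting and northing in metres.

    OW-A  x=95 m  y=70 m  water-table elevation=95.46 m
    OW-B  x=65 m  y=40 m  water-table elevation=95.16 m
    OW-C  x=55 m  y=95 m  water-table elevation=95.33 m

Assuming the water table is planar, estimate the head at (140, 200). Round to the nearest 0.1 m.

Taking OW-A as reference: OW-B−OW-A = (-30, -30, -0.30); OW-C−OW-A = (-40, 25, -0.13).
Determinant of the coordinate differences = (-30)·25 − (-40)·(-30) = -1950.
∂h/∂x = [(-0.30)·25 − (-0.13)·(-30)] / -1950 = +0.005846
∂h/∂y = [(-30)·(-0.13) − (-40)·(-0.30)] / -1950 = +0.004154
h(140, 200) = 95.46 + (+0.005846)·(45) + (+0.004154)·(130) = 95.46 +0.263 +0.540 = 96.263 m.

96.3 m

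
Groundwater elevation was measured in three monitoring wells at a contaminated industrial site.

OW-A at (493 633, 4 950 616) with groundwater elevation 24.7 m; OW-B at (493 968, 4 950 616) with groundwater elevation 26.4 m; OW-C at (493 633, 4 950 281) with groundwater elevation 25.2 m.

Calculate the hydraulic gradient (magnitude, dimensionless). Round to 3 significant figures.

∂h/∂x = (26.4 − 24.7) / (493968 − 493633) = +0.005075
∂h/∂y = (25.2 − 24.7) / (4950281 − 4950616) = -0.001493
|∇h| = √(0.005075² + -0.001493²) = 0.00529

0.00529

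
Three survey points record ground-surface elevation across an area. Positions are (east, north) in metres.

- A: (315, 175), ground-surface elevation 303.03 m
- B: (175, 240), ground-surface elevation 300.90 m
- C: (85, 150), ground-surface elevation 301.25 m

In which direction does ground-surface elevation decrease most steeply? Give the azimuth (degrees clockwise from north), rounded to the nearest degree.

Taking A as reference: B−A = (-140, 65, -2.13); C−A = (-230, -25, -1.78).
Determinant of the coordinate differences = (-140)·(-25) − (-230)·65 = 18450.
∂z/∂x = [(-2.13)·(-25) − (-1.78)·65] / 18450 = +0.009157
∂z/∂y = [(-140)·(-1.78) − (-230)·(-2.13)] / 18450 = -0.01305
Steepest decrease is along −∇f: components (-0.009157 E, +0.01305 N).
Azimuth = atan2(-0.009157, +0.01305) = 324.9° ≈ 325°.

325°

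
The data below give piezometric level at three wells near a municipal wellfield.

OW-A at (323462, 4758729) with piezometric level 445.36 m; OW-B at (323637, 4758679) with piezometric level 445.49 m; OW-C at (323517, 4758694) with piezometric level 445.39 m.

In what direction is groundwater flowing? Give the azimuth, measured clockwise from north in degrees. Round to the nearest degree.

238°

With h = a·x + b·y + c and OW-A as origin, the differences give:
  175·a + (-50)·b = +0.13
  55·a + (-35)·b = +0.03
Eliminate b (×(-35) and ×(-50), subtract): -3375·a = -3.050 → a = ∂h/∂x = +0.0009037
Back-substitute: b = ∂h/∂y = +0.0005630.
Flow direction (−∇h) has components (-0.0009037 E, -0.0005630 N).
Azimuth = atan2(E, N) = atan2(-0.0009037, -0.0005630) = 238.1° ≈ 238°.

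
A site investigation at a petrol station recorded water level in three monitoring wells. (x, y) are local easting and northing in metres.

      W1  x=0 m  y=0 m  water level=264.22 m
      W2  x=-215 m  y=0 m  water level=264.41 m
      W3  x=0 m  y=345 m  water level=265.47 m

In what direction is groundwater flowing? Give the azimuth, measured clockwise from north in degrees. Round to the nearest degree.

166°

∂h/∂x = (264.41 − 264.22) / (-215 − 0) = -0.0008837
∂h/∂y = (265.47 − 264.22) / (345 − 0) = +0.003623
Flow direction (−∇h) has components (+0.0008837 E, -0.003623 N).
Azimuth = atan2(E, N) = atan2(+0.0008837, -0.003623) = 166.3° ≈ 166°.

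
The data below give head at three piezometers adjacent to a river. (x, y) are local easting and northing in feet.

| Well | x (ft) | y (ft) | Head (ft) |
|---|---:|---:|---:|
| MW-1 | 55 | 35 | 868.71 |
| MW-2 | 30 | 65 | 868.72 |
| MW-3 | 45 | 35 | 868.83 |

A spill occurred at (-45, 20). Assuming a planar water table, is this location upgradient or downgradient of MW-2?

upgradient

Differences from MW-1: to MW-2 (Δx, Δy, Δh) = (-25, 30, +0.01); to MW-3 = (-10, 0, +0.12).
Determinant of the coordinate differences = (-25)·0 − (-10)·30 = 300.
∂h/∂x = [(+0.01)·0 − (+0.12)·30] / 300 = -0.01200
∂h/∂y = [(-25)·(+0.12) − (-10)·(+0.01)] / 300 = -0.009667
Head at (-45, 20) = 868.71 + (-0.01200)·(-100) + (-0.009667)·(-15) = 870.06 ft.
That is higher than the 868.72 ft at MW-2, so the point is upgradient.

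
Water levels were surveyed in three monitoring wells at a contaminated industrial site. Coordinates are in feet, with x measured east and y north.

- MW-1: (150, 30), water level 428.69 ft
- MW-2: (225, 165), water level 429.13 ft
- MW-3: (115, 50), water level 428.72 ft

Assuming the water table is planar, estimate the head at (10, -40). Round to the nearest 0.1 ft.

428.4 ft

With h = a·x + b·y + c and MW-1 as origin, the differences give:
  75·a + 135·b = +0.44
  (-35)·a + 20·b = +0.03
Eliminate b (×20 and ×135, subtract): 6225·a = 4.750 → a = ∂h/∂x = +0.0007631
Back-substitute: b = ∂h/∂y = +0.002835.
h(10, -40) = 428.69 + (+0.0007631)·(-140) + (+0.002835)·(-70) = 428.69 -0.107 -0.198 = 428.385 ft.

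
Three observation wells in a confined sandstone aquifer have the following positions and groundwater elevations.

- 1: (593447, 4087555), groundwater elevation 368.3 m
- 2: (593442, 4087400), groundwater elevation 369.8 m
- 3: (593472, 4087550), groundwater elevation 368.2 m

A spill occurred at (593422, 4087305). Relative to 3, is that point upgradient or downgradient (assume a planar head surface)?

With h = a·x + b·y + c and 1 as origin, the differences give:
  (-5)·a + (-155)·b = +1.5
  25·a + (-5)·b = -0.1
Eliminate b (×(-5) and ×(-155), subtract): 3900·a = -23.00 → a = ∂h/∂x = -0.005897
Back-substitute: b = ∂h/∂y = -0.009487.
Head at (593422, 4087305) = 368.3 + (-0.005897)·(-25) + (-0.009487)·(-250) = 370.82 m.
That is higher than the 368.2 m at 3, so the point is upgradient.

upgradient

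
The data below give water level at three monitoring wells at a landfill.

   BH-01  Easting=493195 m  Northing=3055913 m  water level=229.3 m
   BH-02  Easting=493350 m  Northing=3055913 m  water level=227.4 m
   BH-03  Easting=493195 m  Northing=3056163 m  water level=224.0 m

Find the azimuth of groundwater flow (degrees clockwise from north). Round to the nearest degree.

030°

∂h/∂x = (227.4 − 229.3) / (493350 − 493195) = -0.01226
∂h/∂y = (224.0 − 229.3) / (3056163 − 3055913) = -0.02120
Flow direction (−∇h) has components (+0.01226 E, +0.02120 N).
Azimuth = atan2(E, N) = atan2(+0.01226, +0.02120) = 30.0° ≈ 030°.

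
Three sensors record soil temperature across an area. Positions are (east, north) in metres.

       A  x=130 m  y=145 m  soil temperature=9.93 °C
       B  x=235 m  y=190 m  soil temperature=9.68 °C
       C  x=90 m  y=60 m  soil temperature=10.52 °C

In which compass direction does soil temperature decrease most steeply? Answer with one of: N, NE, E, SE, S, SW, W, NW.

Three-point gradient (reference A): Δ to B = (105, 45, -0.25), Δ to C = (-40, -85, +0.59).
∂T/∂x = +0.0007439, ∂T/∂y = -0.007291 (det = -7125).
Steepest decrease is along −∇f = (-0.0007439 E, +0.007291 N) → north.

N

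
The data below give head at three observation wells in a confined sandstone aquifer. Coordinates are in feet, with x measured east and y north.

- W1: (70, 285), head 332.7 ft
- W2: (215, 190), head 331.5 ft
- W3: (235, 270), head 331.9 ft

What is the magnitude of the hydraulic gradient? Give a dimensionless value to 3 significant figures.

Taking W1 as reference: W2−W1 = (145, -95, -1.2); W3−W1 = (165, -15, -0.8).
Determinant of the coordinate differences = 145·(-15) − 165·(-95) = 13500.
∂h/∂x = [(-1.2)·(-15) − (-0.8)·(-95)] / 13500 = -0.004296
∂h/∂y = [145·(-0.8) − 165·(-1.2)] / 13500 = +0.006074
|∇h| = √(-0.004296² + 0.006074²) = 0.00744

0.00744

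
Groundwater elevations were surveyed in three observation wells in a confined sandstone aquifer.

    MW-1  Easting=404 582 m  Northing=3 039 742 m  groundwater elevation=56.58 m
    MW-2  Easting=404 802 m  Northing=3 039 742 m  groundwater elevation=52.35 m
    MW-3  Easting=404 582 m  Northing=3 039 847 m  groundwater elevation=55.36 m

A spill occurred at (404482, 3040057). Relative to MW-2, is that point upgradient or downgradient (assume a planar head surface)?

upgradient

∂h/∂x = (52.35 − 56.58) / (404802 − 404582) = -0.01923
∂h/∂y = (55.36 − 56.58) / (3039847 − 3039742) = -0.01162
Head at (404482, 3040057) = 56.58 + (-0.01923)·(-100) + (-0.01162)·(315) = 54.84 m.
That is higher than the 52.35 m at MW-2, so the point is upgradient.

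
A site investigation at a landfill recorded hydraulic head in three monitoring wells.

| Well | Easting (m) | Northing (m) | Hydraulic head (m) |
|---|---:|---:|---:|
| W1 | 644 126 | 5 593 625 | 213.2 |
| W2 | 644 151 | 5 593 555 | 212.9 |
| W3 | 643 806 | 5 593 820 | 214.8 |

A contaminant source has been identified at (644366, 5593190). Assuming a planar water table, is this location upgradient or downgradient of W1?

Differences from W1: to W2 (Δx, Δy, Δh) = (25, -70, -0.3); to W3 = (-320, 195, +1.6).
Solve a·Δx + b·Δy = Δh: det = 25·195 − (-320)·(-70) = -17525.
∂h/∂x = [(-0.3)·195 − (+1.6)·(-70)] / -17525 = -0.003053
∂h/∂y = [25·(+1.6) − (-320)·(-0.3)] / -17525 = +0.003195
Head at (644366, 5593190) = 213.2 + (-0.003053)·(240) + (+0.003195)·(-435) = 211.08 m.
That is lower than the 213.2 m at W1, so the point is downgradient.

downgradient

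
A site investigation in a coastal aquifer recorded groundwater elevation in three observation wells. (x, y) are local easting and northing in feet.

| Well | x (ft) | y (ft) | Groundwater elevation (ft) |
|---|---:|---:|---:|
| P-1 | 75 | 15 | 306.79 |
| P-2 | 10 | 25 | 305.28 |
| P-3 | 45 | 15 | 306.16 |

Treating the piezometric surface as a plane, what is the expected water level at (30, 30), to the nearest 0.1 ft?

305.6 ft

Taking P-1 as reference: P-2−P-1 = (-65, 10, -1.51); P-3−P-1 = (-30, 0, -0.63).
Solve a·Δx + b·Δy = Δh: det = (-65)·0 − (-30)·10 = 300.
∂h/∂x = [(-1.51)·0 − (-0.63)·10] / 300 = +0.02100
∂h/∂y = [(-65)·(-0.63) − (-30)·(-1.51)] / 300 = -0.01450
h(30, 30) = 306.79 + (+0.02100)·(-45) + (-0.01450)·(15) = 306.79 -0.945 -0.218 = 305.627 ft.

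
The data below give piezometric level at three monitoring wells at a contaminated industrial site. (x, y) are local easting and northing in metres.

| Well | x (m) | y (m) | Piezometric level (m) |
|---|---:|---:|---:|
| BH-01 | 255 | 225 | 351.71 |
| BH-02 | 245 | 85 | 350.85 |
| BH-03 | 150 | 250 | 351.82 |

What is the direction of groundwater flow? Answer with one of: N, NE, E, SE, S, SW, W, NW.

Differences from BH-01: to BH-02 (Δx, Δy, Δh) = (-10, -140, -0.86); to BH-03 = (-105, 25, +0.11).
Solve a·Δx + b·Δy = Δh: det = (-10)·25 − (-105)·(-140) = -14950.
∂h/∂x = [(-0.86)·25 − (+0.11)·(-140)] / -14950 = +0.0004080
∂h/∂y = [(-10)·(+0.11) − (-105)·(-0.86)] / -14950 = +0.006114
Flow = −∇h = (-0.0004080 east, -0.006114 north), which points south.

S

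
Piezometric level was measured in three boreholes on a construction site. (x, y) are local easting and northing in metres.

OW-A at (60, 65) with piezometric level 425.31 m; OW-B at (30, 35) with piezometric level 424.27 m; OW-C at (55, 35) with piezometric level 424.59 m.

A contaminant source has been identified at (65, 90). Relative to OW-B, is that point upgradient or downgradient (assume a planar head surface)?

upgradient

Taking OW-A as reference: OW-B−OW-A = (-30, -30, -1.04); OW-C−OW-A = (-5, -30, -0.72).
Determinant of the coordinate differences = (-30)·(-30) − (-5)·(-30) = 750.
∂h/∂x = [(-1.04)·(-30) − (-0.72)·(-30)] / 750 = +0.01280
∂h/∂y = [(-30)·(-0.72) − (-5)·(-1.04)] / 750 = +0.02187
Head at (65, 90) = 425.31 + (+0.01280)·(5) + (+0.02187)·(25) = 425.92 m.
That is higher than the 424.27 m at OW-B, so the point is upgradient.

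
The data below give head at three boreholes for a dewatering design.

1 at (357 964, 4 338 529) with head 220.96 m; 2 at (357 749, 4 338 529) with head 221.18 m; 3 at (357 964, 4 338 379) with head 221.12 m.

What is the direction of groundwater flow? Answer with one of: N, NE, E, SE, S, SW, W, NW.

∂h/∂x = (221.18 − 220.96) / (357749 − 357964) = -0.001023
∂h/∂y = (221.12 − 220.96) / (4338379 − 4338529) = -0.001067
Flow = −∇h = (+0.001023 east, +0.001067 north), which points northeast.

NE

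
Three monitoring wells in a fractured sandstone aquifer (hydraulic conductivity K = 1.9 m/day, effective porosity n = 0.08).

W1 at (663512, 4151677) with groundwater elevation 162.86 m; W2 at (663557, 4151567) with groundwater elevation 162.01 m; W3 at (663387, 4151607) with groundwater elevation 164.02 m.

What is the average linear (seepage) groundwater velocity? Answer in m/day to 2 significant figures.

With h = a·x + b·y + c and W1 as origin, the differences give:
  45·a + (-110)·b = -0.85
  (-125)·a + (-70)·b = +1.16
Eliminate b (×(-70) and ×(-110), subtract): -16900·a = 187.100 → a = ∂h/∂x = -0.01107
Back-substitute: b = ∂h/∂y = +0.003198.
|∇h| = √(-0.01107² + 0.003198²) = 0.01152
Seepage velocity v = K·i/n = 1.9 × 0.01152 / 0.08 = 0.2736 m/day.

0.27 m/day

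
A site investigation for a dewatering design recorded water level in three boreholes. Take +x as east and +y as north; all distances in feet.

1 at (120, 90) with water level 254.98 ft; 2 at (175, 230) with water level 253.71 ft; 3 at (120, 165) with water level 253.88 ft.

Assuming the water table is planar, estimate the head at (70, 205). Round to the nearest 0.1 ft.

With h = a·x + b·y + c and 1 as origin, the differences give:
  55·a + 140·b = -1.27
  0·a + 75·b = -1.10
Eliminate b (×75 and ×140, subtract): 4125·a = 58.750 → a = ∂h/∂x = +0.01424
Back-substitute: b = ∂h/∂y = -0.01467.
h(70, 205) = 254.98 + (+0.01424)·(-50) + (-0.01467)·(115) = 254.98 -0.712 -1.687 = 252.581 ft.

252.6 ft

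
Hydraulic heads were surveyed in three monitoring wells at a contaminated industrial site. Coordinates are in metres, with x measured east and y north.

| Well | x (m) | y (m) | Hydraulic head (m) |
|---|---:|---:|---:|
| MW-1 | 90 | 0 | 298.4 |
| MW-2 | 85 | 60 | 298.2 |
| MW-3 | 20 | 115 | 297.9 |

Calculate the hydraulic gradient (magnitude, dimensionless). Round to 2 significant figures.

0.0037

Taking MW-1 as reference: MW-2−MW-1 = (-5, 60, -0.2); MW-3−MW-1 = (-70, 115, -0.5).
Determinant of the coordinate differences = (-5)·115 − (-70)·60 = 3625.
∂h/∂x = [(-0.2)·115 − (-0.5)·60] / 3625 = +0.001931
∂h/∂y = [(-5)·(-0.5) − (-70)·(-0.2)] / 3625 = -0.003172
|∇h| = √(0.001931² + -0.003172²) = 0.003714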